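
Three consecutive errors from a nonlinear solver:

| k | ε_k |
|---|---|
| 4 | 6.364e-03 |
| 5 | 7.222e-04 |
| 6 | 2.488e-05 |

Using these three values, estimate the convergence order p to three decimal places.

p ≈ ln(ε_6/ε_5) / ln(ε_5/ε_4)
  = ln(2.488e-05/7.222e-04) / ln(7.222e-04/6.364e-03)
  = ln(0.0344503) / ln(0.113482)
  = -3.368238 / -2.176111 ≈ 1.547825

1.548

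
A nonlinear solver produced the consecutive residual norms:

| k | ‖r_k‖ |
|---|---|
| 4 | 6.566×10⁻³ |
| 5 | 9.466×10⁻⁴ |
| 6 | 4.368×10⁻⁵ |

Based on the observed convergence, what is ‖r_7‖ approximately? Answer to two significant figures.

3.3e-7

First estimate the order: p ≈ ln(‖r_6‖/‖r_5‖) / ln(‖r_5‖/‖r_4‖) = ln(4.368×10⁻⁵/9.466×10⁻⁴)/ln(9.466×10⁻⁴/6.566×10⁻³) = ln(0.0461441)/ln(0.144167) ≈ 1.5882.
Then ‖r_7‖ ≈ ‖r_6‖·(‖r_6‖/‖r_5‖)^p = 4.368×10⁻⁵·(0.0461441)^1.5882 = 4.368×10⁻⁵·0.007557 ≈ 3.301e-07.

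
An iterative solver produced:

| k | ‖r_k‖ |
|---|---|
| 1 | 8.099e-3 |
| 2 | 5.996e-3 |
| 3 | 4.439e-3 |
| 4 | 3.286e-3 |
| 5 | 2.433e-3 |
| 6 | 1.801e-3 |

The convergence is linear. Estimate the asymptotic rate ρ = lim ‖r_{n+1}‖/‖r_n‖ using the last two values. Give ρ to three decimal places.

0.740

ρ ≈ ‖r_6‖/‖r_5‖ = 1.801e-3/2.433e-3 = 0.74024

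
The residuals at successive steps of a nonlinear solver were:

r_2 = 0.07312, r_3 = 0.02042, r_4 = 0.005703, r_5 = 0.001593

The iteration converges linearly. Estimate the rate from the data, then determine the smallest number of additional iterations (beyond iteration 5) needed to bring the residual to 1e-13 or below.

19

Rate ρ ≈ r_5/r_4 = 0.001593/0.005703 = 0.2793.
After j more steps, r_{5+j} ≈ 0.001593·ρ^j; need ρ^j ≤ 1e-13/0.001593 = 6.27746e-11.
j ≥ ln(6.27746e-11)/ln(0.2793) = -23.4915/-1.27547 = 18.418.
So 19 more iterations are needed.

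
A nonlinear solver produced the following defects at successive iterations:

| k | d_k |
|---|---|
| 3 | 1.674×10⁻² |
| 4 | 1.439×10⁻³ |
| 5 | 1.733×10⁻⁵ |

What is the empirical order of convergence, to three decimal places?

1.801

p ≈ ln(d_5/d_4) / ln(d_4/d_3)
  = ln(1.733×10⁻⁵/1.439×10⁻³) / ln(1.439×10⁻³/1.674×10⁻²)
  = ln(0.0120431) / ln(0.0859618)
  = -4.419263 / -2.453852 ≈ 1.800949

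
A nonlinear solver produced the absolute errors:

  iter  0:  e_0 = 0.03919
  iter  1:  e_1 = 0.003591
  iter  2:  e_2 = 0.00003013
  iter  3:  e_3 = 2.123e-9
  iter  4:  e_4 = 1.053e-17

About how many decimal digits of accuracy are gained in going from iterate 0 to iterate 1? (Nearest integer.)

1

Digits gained ≈ log₁₀(e_0/e_1) = log₁₀(0.03919/0.003591) = log₁₀(10.9134) ≈ 1.038.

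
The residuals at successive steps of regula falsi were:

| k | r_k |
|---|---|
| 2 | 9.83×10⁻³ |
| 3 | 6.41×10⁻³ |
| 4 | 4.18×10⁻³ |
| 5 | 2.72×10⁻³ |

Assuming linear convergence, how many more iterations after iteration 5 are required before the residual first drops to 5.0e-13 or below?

53

Rate ρ ≈ r_5/r_4 = 2.72×10⁻³/4.18×10⁻³ = 0.6507.
After j more steps, r_{5+j} ≈ 2.72×10⁻³·ρ^j; need ρ^j ≤ 5.0e-13/2.72×10⁻³ = 1.83824e-10.
j ≥ ln(1.83824e-10)/ln(0.6507) = -22.4170/-0.42971 = 52.168.
So 53 more iterations are needed.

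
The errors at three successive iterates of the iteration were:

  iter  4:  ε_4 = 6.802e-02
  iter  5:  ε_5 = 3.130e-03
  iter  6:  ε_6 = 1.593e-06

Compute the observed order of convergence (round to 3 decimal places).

2.463

p ≈ ln(ε_6/ε_5) / ln(ε_5/ε_4)
  = ln(1.593e-06/3.130e-03) / ln(3.130e-03/6.802e-02)
  = ln(0.000508946) / ln(0.0460159)
  = -7.583169 / -3.078768 ≈ 2.463053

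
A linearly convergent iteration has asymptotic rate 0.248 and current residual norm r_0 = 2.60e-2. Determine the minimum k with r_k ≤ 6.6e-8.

After k steps, r_k ≈ 2.60e-2·0.248^k.
Need 0.248^k ≤ 6.6e-8/2.60e-2 = 2.53846e-06.
k ≥ ln(2.53846e-06)/ln(0.248) = -12.8840/-1.39433 = 9.240.
Smallest integer k = 10.

10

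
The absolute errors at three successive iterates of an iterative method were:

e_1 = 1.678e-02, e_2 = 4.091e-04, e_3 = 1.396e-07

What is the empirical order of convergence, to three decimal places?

p ≈ ln(e_3/e_2) / ln(e_2/e_1)
  = ln(1.396e-07/4.091e-04) / ln(4.091e-04/1.678e-02)
  = ln(0.000341237) / ln(0.0243802)
  = -7.982933 / -3.713984 ≈ 2.149426

2.149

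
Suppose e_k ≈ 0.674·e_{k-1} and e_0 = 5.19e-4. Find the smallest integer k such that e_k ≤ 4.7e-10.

36

After k steps, e_k ≈ 5.19e-4·0.674^k.
Need 0.674^k ≤ 4.7e-10/5.19e-4 = 9.05588e-07.
k ≥ ln(9.05588e-07)/ln(0.674) = -13.9147/-0.39453 = 35.269.
Smallest integer k = 36.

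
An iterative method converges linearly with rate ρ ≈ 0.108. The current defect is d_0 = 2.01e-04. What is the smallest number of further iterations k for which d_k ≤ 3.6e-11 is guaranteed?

After k steps, d_k ≈ 2.01e-04·0.108^k.
Need 0.108^k ≤ 3.6e-11/2.01e-04 = 1.79104e-07.
k ≥ ln(1.79104e-07)/ln(0.108) = -15.5353/-2.22562 = 6.980.
Smallest integer k = 7.

7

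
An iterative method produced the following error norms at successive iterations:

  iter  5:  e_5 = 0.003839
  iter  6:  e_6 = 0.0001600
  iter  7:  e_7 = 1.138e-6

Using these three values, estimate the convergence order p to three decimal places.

1.556

p ≈ ln(e_7/e_6) / ln(e_6/e_5)
  = ln(1.138e-6/0.0001600) / ln(0.0001600/0.003839)
  = ln(0.0071125) / ln(0.0416775)
  = -4.945901 / -3.177794 ≈ 1.556394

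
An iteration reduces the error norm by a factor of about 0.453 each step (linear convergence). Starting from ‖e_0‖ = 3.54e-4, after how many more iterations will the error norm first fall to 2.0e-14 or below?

30

After k steps, ‖e_k‖ ≈ 3.54e-4·0.453^k.
Need 0.453^k ≤ 2.0e-14/3.54e-4 = 5.64972e-11.
k ≥ ln(5.64972e-11)/ln(0.453) = -23.5968/-0.79186 = 29.799.
Smallest integer k = 30.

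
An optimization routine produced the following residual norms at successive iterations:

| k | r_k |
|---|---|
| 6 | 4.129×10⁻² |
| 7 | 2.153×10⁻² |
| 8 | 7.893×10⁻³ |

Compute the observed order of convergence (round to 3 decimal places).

p ≈ ln(r_8/r_7) / ln(r_7/r_6)
  = ln(7.893×10⁻³/2.153×10⁻²) / ln(2.153×10⁻²/4.129×10⁻²)
  = ln(0.366605) / ln(0.521434)
  = -1.003470 / -0.651173 ≈ 1.541019

1.541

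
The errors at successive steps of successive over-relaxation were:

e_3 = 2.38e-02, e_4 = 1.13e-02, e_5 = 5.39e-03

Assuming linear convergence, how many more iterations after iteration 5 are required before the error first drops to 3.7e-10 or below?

Rate ρ ≈ e_5/e_4 = 5.39e-03/1.13e-02 = 0.4770.
After j more steps, e_{5+j} ≈ 5.39e-03·ρ^j; need ρ^j ≤ 3.7e-10/5.39e-03 = 6.86456e-08.
j ≥ ln(6.86456e-08)/ln(0.4770) = -16.4943/-0.74024 = 22.282.
So 23 more iterations are needed.

23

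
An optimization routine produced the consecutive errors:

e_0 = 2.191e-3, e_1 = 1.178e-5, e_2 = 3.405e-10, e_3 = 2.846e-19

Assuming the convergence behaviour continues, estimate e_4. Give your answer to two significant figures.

First estimate the order: p ≈ ln(e_3/e_2) / ln(e_2/e_1) = ln(2.846e-19/3.405e-10)/ln(3.405e-10/1.178e-5) = ln(8.3583e-10)/ln(2.89049e-05) ≈ 2.0000.
Then e_4 ≈ e_3·(e_3/e_2)^p = 2.846e-19·(8.3583e-10)^2.0000 = 2.846e-19·6.98612e-19 ≈ 1.988e-37.

2.0e-37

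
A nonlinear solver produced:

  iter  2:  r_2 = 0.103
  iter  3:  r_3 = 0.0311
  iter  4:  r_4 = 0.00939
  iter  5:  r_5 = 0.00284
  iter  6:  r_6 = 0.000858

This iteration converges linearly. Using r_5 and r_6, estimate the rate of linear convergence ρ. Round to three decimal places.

ρ ≈ r_6/r_5 = 0.000858/0.00284 = 0.30211

0.302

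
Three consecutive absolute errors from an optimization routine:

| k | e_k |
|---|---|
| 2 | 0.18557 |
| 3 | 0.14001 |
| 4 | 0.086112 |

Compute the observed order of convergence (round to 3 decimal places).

p ≈ ln(e_4/e_3) / ln(e_3/e_2)
  = ln(0.086112/0.14001) / ln(0.14001/0.18557)
  = ln(0.615042) / ln(0.754486)
  = -0.486065 / -0.281719 ≈ 1.725354

1.725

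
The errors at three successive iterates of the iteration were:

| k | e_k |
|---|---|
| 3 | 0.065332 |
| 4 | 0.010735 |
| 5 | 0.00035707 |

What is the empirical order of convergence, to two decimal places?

p ≈ ln(e_5/e_4) / ln(e_4/e_3)
  = ln(0.00035707/0.010735) / ln(0.010735/0.065332)
  = ln(0.0332622) / ln(0.164315)
  = -3.40333 / -1.80597 ≈ 1.88449

1.88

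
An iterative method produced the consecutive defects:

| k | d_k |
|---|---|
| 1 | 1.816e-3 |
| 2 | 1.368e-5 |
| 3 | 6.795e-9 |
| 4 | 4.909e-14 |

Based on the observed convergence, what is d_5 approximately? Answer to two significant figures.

First estimate the order: p ≈ ln(d_4/d_3) / ln(d_3/d_2) = ln(4.909e-14/6.795e-9)/ln(6.795e-9/1.368e-5) = ln(7.22443e-06)/ln(0.000496711) ≈ 1.5561.
Then d_5 ≈ d_4·(d_4/d_3)^p = 4.909e-14·(7.22443e-06)^1.5561 = 4.909e-14·9.99503e-09 ≈ 4.907e-22.

4.9e-22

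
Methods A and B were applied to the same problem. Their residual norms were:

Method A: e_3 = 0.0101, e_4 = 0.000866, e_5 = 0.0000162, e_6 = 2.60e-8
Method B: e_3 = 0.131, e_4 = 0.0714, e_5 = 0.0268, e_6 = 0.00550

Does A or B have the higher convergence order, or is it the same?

same

Method A: p ≈ ln(2.60e-8/0.0000162)/ln(0.0000162/0.000866) ≈ 1.62.
Method B: p ≈ ln(0.00550/0.0268)/ln(0.0268/0.0714) ≈ 1.62.
Both orders ≈ 1.6 — effectively the same.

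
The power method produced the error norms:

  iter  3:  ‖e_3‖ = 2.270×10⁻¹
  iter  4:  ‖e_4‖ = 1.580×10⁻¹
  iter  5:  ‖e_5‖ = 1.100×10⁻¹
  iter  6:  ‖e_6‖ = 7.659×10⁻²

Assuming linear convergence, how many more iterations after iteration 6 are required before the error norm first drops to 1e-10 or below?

57

Rate ρ ≈ ‖e_6‖/‖e_5‖ = 7.659×10⁻²/1.100×10⁻¹ = 0.6963.
After j more steps, ‖e_{6+j}‖ ≈ 7.659×10⁻²·ρ^j; need ρ^j ≤ 1e-10/7.659×10⁻² = 1.30565e-09.
j ≥ ln(1.30565e-09)/ln(0.6963) = -20.4566/-0.36197 = 56.515.
So 57 more iterations are needed.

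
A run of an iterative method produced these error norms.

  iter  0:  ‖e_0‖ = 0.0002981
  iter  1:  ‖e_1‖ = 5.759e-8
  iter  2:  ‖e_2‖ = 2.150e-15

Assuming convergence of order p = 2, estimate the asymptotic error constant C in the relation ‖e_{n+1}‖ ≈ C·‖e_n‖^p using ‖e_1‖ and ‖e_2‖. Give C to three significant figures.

C ≈ ‖e_2‖ / ‖e_1‖^2
  = 2.150e-15 / (5.759e-8)^2
  = 2.150e-15 / 3.31661e-15 ≈ 0.64825

0.648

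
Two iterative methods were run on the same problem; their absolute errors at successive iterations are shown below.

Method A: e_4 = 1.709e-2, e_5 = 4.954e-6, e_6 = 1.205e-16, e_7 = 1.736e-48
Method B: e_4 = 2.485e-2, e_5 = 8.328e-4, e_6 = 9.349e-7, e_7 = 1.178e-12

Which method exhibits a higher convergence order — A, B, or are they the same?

Method A: p ≈ ln(1.736e-48/1.205e-16)/ln(1.205e-16/4.954e-6) ≈ 3.00.
Method B: p ≈ ln(1.178e-12/9.349e-7)/ln(9.349e-7/8.328e-4) ≈ 2.00.
Method A has the higher order (≈3.0 vs ≈2.0).

A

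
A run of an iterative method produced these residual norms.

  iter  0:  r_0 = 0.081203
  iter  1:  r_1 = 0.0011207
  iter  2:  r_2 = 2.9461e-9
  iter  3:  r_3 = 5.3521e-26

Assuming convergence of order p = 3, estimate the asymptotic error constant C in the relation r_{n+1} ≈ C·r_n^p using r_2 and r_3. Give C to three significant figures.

C ≈ r_3 / r_2^3
  = 5.3521e-26 / (2.9461e-9)^3
  = 5.3521e-26 / 2.55707e-26 ≈ 2.0931

2.09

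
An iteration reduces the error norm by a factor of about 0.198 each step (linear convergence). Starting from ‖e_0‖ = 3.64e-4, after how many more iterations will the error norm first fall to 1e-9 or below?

After k steps, ‖e_k‖ ≈ 3.64e-4·0.198^k.
Need 0.198^k ≤ 1e-9/3.64e-4 = 2.74725e-06.
k ≥ ln(2.74725e-06)/ln(0.198) = -12.8049/-1.61949 = 7.907.
Smallest integer k = 8.

8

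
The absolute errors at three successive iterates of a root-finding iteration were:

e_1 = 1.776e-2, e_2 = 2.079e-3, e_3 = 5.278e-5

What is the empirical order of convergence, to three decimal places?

p ≈ ln(e_3/e_2) / ln(e_2/e_1)
  = ln(5.278e-5/2.079e-3) / ln(2.079e-3/1.776e-2)
  = ln(0.0253872) / ln(0.117061)
  = -3.673510 / -2.145060 ≈ 1.712544

1.713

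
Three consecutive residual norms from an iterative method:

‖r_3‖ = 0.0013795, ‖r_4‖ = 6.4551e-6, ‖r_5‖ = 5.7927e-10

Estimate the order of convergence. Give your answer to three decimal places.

p ≈ ln(‖r_5‖/‖r_4‖) / ln(‖r_4‖/‖r_3‖)
  = ln(5.7927e-10/6.4551e-6) / ln(6.4551e-6/0.0013795)
  = ln(8.97383e-05) / ln(0.0046793)
  = -9.318613 / -5.364607 ≈ 1.737054

1.737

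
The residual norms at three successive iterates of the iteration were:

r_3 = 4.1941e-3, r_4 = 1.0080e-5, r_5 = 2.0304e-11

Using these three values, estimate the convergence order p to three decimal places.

2.175

p ≈ ln(r_5/r_4) / ln(r_4/r_3)
  = ln(2.0304e-11/1.0080e-5) / ln(1.0080e-5/4.1941e-3)
  = ln(2.01429e-06) / ln(0.00240338)
  = -13.115244 / -6.030879 ≈ 2.174682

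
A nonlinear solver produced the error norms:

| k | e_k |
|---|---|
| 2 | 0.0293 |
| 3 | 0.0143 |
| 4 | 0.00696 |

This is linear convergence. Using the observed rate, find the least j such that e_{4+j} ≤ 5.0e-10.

Rate ρ ≈ e_4/e_3 = 0.00696/0.0143 = 0.4867.
After j more steps, e_{4+j} ≈ 0.00696·ρ^j; need ρ^j ≤ 5.0e-10/0.00696 = 7.18391e-08.
j ≥ ln(7.18391e-08)/ln(0.4867) = -16.4488/-0.72011 = 22.842.
So 23 more iterations are needed.

23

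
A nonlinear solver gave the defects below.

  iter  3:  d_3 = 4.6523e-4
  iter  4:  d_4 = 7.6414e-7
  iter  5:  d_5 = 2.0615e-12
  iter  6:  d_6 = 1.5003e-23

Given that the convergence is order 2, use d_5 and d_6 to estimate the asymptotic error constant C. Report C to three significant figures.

C ≈ d_6 / d_5^2
  = 1.5003e-23 / (2.0615e-12)^2
  = 1.5003e-23 / 4.24978e-24 ≈ 3.5303

3.53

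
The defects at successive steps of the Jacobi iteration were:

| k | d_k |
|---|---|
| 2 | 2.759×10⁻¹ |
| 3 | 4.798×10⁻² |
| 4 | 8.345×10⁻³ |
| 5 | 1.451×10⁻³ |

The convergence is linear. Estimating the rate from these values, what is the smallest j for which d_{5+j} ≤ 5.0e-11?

Rate ρ ≈ d_5/d_4 = 1.451×10⁻³/8.345×10⁻³ = 0.1739.
After j more steps, d_{5+j} ≈ 1.451×10⁻³·ρ^j; need ρ^j ≤ 5.0e-11/1.451×10⁻³ = 3.4459e-08.
j ≥ ln(3.4459e-08)/ln(0.1739) = -17.1835/-1.74927 = 9.823.
So 10 more iterations are needed.

10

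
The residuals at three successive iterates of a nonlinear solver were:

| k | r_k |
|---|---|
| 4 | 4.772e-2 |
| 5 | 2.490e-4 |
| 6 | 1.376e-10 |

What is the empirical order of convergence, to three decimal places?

2.742

p ≈ ln(r_6/r_5) / ln(r_5/r_4)
  = ln(1.376e-10/2.490e-4) / ln(2.490e-4/4.772e-2)
  = ln(5.5261e-07) / ln(0.00521794)
  = -14.408613 / -5.255653 ≈ 2.741546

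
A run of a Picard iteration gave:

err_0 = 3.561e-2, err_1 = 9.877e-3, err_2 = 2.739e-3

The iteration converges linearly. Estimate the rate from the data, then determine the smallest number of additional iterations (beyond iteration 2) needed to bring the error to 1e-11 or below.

Rate ρ ≈ err_2/err_1 = 2.739e-3/9.877e-3 = 0.2773.
After j more steps, err_{2+j} ≈ 2.739e-3·ρ^j; need ρ^j ≤ 1e-11/2.739e-3 = 3.65097e-09.
j ≥ ln(3.65097e-09)/ln(0.2773) = -19.4283/-1.28266 = 15.147.
So 16 more iterations are needed.

16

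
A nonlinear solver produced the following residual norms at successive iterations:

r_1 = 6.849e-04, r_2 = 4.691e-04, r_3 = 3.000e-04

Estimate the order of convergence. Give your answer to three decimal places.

p ≈ ln(r_3/r_2) / ln(r_2/r_1)
  = ln(3.000e-04/4.691e-04) / ln(4.691e-04/6.849e-04)
  = ln(0.639522) / ln(0.684918)
  = -0.447034 / -0.378456 ≈ 1.181205

1.181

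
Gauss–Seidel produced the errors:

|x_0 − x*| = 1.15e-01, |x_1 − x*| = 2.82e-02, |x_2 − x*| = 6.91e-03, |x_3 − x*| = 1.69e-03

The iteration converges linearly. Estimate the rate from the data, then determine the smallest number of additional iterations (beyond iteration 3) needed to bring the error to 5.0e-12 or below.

14

Rate ρ ≈ |x_3 − x*|/|x_2 − x*| = 1.69e-03/6.91e-03 = 0.2446.
After j more steps, |x_{3+j} − x*| ≈ 1.69e-03·ρ^j; need ρ^j ≤ 5.0e-12/1.69e-03 = 2.95858e-09.
j ≥ ln(2.95858e-09)/ln(0.2446) = -19.6386/-1.40813 = 13.947.
So 14 more iterations are needed.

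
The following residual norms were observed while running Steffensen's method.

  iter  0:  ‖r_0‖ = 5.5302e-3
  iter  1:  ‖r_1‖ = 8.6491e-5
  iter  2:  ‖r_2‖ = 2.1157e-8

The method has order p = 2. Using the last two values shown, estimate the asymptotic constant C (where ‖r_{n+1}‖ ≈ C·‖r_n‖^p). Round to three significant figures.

C ≈ ‖r_2‖ / ‖r_1‖^2
  = 2.1157e-8 / (8.6491e-5)^2
  = 2.1157e-8 / 7.48069e-09 ≈ 2.8282

2.83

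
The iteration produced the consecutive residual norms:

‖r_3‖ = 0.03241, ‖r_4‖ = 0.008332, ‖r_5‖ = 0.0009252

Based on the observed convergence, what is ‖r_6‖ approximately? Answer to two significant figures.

First estimate the order: p ≈ ln(‖r_5‖/‖r_4‖) / ln(‖r_4‖/‖r_3‖) = ln(0.0009252/0.008332)/ln(0.008332/0.03241) = ln(0.111042)/ln(0.257081) ≈ 1.6180.
Then ‖r_6‖ ≈ ‖r_5‖·(‖r_5‖/‖r_4‖)^p = 0.0009252·(0.111042)^1.6180 = 0.0009252·0.0285495 ≈ 2.641e-05.

2.6e-5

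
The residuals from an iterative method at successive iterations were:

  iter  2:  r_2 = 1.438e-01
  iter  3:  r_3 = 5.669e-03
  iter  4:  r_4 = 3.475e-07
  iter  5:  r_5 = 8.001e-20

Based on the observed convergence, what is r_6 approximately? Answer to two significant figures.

9.8e-58

First estimate the order: p ≈ ln(r_5/r_4) / ln(r_4/r_3) = ln(8.001e-20/3.475e-07)/ln(3.475e-07/5.669e-03) = ln(2.30245e-13)/ln(6.12983e-05) ≈ 3.0000.
Then r_6 ≈ r_5·(r_5/r_4)^p = 8.001e-20·(2.30245e-13)^3.0000 = 8.001e-20·1.22059e-38 ≈ 9.766e-58.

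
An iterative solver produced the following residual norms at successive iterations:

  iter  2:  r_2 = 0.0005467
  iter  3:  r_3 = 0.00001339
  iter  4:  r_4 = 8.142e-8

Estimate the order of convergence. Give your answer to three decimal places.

1.376

p ≈ ln(r_4/r_3) / ln(r_3/r_2)
  = ln(8.142e-8/0.00001339) / ln(0.00001339/0.0005467)
  = ln(0.00608066) / ln(0.0244924)
  = -5.102642 / -3.709392 ≈ 1.375601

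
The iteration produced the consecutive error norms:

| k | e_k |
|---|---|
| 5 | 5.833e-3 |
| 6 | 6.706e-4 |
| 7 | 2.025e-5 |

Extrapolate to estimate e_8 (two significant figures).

7.0e-8

First estimate the order: p ≈ ln(e_7/e_6) / ln(e_6/e_5) = ln(2.025e-5/6.706e-4)/ln(6.706e-4/5.833e-3) = ln(0.0301968)/ln(0.114967) ≈ 1.6180.
Then e_8 ≈ e_7·(e_7/e_6)^p = 2.025e-5·(0.0301968)^1.6180 = 2.025e-5·0.00347198 ≈ 7.031e-08.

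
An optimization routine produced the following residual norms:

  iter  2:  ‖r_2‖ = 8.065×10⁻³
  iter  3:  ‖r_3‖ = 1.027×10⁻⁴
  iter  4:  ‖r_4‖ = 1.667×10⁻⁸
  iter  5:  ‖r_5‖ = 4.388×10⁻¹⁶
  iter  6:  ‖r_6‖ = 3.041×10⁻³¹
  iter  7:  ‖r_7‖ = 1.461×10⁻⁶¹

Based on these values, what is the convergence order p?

Consecutive ratios: ‖r_7‖/‖r_6‖ = 1.461×10⁻⁶¹/3.041×10⁻³¹ = 4.80434e-31, ‖r_6‖/‖r_5‖ = 3.041×10⁻³¹/4.388×10⁻¹⁶ = 6.93026e-16.
p ≈ ln(4.80434e-31)/ln(6.93026e-16) = -69.8106/-34.9055 ≈ 2.00.
So the convergence is quadratic (order 2).

2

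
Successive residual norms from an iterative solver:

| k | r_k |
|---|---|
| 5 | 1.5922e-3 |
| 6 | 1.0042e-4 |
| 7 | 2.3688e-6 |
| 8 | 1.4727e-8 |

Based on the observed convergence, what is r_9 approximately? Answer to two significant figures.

1.5e-11

First estimate the order: p ≈ ln(r_8/r_7) / ln(r_7/r_6) = ln(1.4727e-8/2.3688e-6)/ln(2.3688e-6/1.0042e-4) = ln(0.00621707)/ln(0.0235889) ≈ 1.3559.
Then r_9 ≈ r_8·(r_8/r_7)^p = 1.4727e-8·(0.00621707)^1.3559 = 1.4727e-8·0.00101935 ≈ 1.501e-11.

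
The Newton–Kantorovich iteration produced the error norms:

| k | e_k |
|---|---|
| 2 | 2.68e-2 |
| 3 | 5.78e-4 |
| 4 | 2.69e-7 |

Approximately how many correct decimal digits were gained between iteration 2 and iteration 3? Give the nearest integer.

Digits gained ≈ log₁₀(e_2/e_3) = log₁₀(2.68e-2/5.78e-4) = log₁₀(46.3668) ≈ 1.666.

2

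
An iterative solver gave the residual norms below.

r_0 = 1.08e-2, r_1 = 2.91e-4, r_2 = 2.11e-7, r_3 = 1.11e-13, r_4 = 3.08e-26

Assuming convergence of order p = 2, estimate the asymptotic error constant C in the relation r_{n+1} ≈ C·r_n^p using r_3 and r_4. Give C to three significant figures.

C ≈ r_4 / r_3^2
  = 3.08e-26 / (1.11e-13)^2
  = 3.08e-26 / 1.2321e-26 ≈ 2.4998

2.50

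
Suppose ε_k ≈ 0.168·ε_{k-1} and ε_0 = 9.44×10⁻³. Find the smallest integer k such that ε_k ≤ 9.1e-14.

15

After k steps, ε_k ≈ 9.44×10⁻³·0.168^k.
Need 0.168^k ≤ 9.1e-14/9.44×10⁻³ = 9.63983e-12.
k ≥ ln(9.63983e-12)/ln(0.168) = -25.3651/-1.78379 = 14.220.
Smallest integer k = 15.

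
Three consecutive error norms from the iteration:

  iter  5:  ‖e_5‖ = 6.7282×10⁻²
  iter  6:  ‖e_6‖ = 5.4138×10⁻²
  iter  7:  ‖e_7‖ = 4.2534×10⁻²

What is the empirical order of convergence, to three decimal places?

p ≈ ln(‖e_7‖/‖e_6‖) / ln(‖e_6‖/‖e_5‖)
  = ln(4.2534×10⁻²/5.4138×10⁻²) / ln(5.4138×10⁻²/6.7282×10⁻²)
  = ln(0.785659) / ln(0.804643)
  = -0.241232 / -0.217357 ≈ 1.109842

1.110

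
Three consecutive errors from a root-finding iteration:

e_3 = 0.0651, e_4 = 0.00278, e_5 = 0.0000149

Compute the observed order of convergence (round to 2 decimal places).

p ≈ ln(e_5/e_4) / ln(e_4/e_3)
  = ln(0.0000149/0.00278) / ln(0.00278/0.0651)
  = ln(0.00535971) / ln(0.0427035)
  = -5.22885 / -3.15347 ≈ 1.65813

1.66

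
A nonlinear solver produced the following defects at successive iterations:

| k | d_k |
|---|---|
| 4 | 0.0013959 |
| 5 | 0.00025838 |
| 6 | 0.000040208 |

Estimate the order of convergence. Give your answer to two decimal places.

p ≈ ln(d_6/d_5) / ln(d_5/d_4)
  = ln(0.000040208/0.00025838) / ln(0.00025838/0.0013959)
  = ln(0.155616) / ln(0.185099)
  = -1.86036 / -1.68686 ≈ 1.10285

1.10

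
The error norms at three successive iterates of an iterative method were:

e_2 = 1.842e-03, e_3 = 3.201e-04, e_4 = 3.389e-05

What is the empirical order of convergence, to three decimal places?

p ≈ ln(e_4/e_3) / ln(e_3/e_2)
  = ln(3.389e-05/3.201e-04) / ln(3.201e-04/1.842e-03)
  = ln(0.105873) / ln(0.173779)
  = -2.245515 / -1.749971 ≈ 1.283173

1.283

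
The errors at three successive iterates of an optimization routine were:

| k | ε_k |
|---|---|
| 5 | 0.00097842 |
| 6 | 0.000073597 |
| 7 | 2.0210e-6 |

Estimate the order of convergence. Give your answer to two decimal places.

p ≈ ln(ε_7/ε_6) / ln(ε_6/ε_5)
  = ln(2.0210e-6/0.000073597) / ln(0.000073597/0.00097842)
  = ln(0.0274604) / ln(0.0752203)
  = -3.59501 / -2.58733 ≈ 1.38947

1.39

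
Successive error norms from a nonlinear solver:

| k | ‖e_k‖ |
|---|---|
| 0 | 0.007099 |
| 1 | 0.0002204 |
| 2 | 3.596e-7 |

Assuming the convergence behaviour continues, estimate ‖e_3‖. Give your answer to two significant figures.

2.5e-12

First estimate the order: p ≈ ln(‖e_2‖/‖e_1‖) / ln(‖e_1‖/‖e_0‖) = ln(3.596e-7/0.0002204)/ln(0.0002204/0.007099) = ln(0.00163158)/ln(0.0310466) ≈ 1.8484.
Then ‖e_3‖ ≈ ‖e_2‖·(‖e_2‖/‖e_1‖)^p = 3.596e-7·(0.00163158)^1.8484 = 3.596e-7·7.04345e-06 ≈ 2.533e-12.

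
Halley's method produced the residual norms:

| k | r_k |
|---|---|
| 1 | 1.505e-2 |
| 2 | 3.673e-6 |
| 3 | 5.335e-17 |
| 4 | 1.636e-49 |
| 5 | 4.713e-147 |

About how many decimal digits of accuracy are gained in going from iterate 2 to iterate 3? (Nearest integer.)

11

Digits gained ≈ log₁₀(r_2/r_3) = log₁₀(3.673e-6/5.335e-17) = log₁₀(6.88472e+10) ≈ 10.838.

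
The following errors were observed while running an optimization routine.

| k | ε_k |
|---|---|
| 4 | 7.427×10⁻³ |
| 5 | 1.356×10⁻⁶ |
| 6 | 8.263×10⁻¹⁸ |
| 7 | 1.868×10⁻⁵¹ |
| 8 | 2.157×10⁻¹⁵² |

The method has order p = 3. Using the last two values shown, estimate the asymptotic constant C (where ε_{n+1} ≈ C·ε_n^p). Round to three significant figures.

C ≈ ε_8 / ε_7^3
  = 2.157×10⁻¹⁵² / (1.868×10⁻⁵¹)^3
  = 2.157×10⁻¹⁵² / 6.51824e-153 ≈ 3.3092

3.31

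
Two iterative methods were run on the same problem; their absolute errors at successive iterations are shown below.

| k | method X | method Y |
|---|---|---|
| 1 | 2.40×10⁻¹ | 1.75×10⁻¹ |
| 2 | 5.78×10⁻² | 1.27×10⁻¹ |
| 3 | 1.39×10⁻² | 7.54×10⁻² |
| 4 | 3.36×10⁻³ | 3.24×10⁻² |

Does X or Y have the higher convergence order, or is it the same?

Y

Method X: p ≈ ln(3.36×10⁻³/1.39×10⁻²)/ln(1.39×10⁻²/5.78×10⁻²) ≈ 1.00.
Method Y: p ≈ ln(3.24×10⁻²/7.54×10⁻²)/ln(7.54×10⁻²/1.27×10⁻¹) ≈ 1.62.
Method Y has the higher order (≈1.6 vs ≈1.0).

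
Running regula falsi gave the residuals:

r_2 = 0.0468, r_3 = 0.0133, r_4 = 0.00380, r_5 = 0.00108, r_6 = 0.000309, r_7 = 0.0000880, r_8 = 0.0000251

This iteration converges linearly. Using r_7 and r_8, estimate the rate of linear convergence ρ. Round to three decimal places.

0.285

ρ ≈ r_8/r_7 = 0.0000251/0.0000880 = 0.28523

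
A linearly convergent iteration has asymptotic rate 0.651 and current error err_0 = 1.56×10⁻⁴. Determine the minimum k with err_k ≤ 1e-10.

After k steps, err_k ≈ 1.56×10⁻⁴·0.651^k.
Need 0.651^k ≤ 1e-10/1.56×10⁻⁴ = 6.41026e-07.
k ≥ ln(6.41026e-07)/ln(0.651) = -14.2602/-0.42925 = 33.221.
Smallest integer k = 34.

34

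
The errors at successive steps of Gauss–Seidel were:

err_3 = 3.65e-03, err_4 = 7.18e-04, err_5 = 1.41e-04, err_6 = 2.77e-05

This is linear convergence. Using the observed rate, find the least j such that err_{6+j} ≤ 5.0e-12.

10

Rate ρ ≈ err_6/err_5 = 2.77e-05/1.41e-04 = 0.1965.
After j more steps, err_{6+j} ≈ 2.77e-05·ρ^j; need ρ^j ≤ 5.0e-12/2.77e-05 = 1.80505e-07.
j ≥ ln(1.80505e-07)/ln(0.1965) = -15.5275/-1.62709 = 9.543.
So 10 more iterations are needed.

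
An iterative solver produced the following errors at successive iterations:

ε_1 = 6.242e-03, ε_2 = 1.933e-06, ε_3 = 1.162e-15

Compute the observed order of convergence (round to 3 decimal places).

2.628

p ≈ ln(ε_3/ε_2) / ln(ε_2/ε_1)
  = ln(1.162e-15/1.933e-06) / ln(1.933e-06/6.242e-03)
  = ln(6.01138e-10) / ln(0.000309676)
  = -21.232197 / -8.079984 ≈ 2.627752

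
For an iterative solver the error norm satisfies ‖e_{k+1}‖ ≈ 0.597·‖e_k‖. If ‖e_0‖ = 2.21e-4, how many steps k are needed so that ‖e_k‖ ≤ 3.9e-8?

17

After k steps, ‖e_k‖ ≈ 2.21e-4·0.597^k.
Need 0.597^k ≤ 3.9e-8/2.21e-4 = 0.000176471.
k ≥ ln(0.000176471)/ln(0.597) = -8.6424/-0.51584 = 16.754.
Smallest integer k = 17.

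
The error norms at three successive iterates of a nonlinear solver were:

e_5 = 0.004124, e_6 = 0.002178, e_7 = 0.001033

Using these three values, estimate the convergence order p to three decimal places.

p ≈ ln(e_7/e_6) / ln(e_6/e_5)
  = ln(0.001033/0.002178) / ln(0.002178/0.004124)
  = ln(0.474288) / ln(0.528128)
  = -0.745941 / -0.638417 ≈ 1.168423

1.168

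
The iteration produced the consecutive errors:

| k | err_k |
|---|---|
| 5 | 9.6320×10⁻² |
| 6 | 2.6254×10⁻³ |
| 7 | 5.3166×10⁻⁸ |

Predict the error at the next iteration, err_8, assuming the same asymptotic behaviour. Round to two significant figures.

4.4e-22

First estimate the order: p ≈ ln(err_7/err_6) / ln(err_6/err_5) = ln(5.3166×10⁻⁸/2.6254×10⁻³)/ln(2.6254×10⁻³/9.6320×10⁻²) = ln(2.02506e-05)/ln(0.0272571) ≈ 3.0000.
Then err_8 ≈ err_7·(err_7/err_6)^p = 5.3166×10⁻⁸·(2.02506e-05)^3.0000 = 5.3166×10⁻⁸·8.3045e-15 ≈ 4.415e-22.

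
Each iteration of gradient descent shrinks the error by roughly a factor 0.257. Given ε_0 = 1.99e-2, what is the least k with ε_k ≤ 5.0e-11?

After k steps, ε_k ≈ 1.99e-2·0.257^k.
Need 0.257^k ≤ 5.0e-11/1.99e-2 = 2.51256e-09.
k ≥ ln(2.51256e-09)/ln(0.257) = -19.8020/-1.35868 = 14.574.
Smallest integer k = 15.

15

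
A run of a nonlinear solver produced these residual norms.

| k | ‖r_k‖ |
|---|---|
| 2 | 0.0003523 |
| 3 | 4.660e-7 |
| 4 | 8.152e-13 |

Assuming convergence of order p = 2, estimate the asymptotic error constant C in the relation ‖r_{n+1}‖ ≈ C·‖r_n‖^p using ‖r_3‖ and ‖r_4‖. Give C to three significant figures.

C ≈ ‖r_4‖ / ‖r_3‖^2
  = 8.152e-13 / (4.660e-7)^2
  = 8.152e-13 / 2.17156e-13 ≈ 3.754

3.75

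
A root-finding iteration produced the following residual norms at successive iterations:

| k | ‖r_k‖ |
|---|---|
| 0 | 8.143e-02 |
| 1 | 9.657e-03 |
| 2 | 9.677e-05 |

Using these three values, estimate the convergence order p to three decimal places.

p ≈ ln(‖r_2‖/‖r_1‖) / ln(‖r_1‖/‖r_0‖)
  = ln(9.677e-05/9.657e-03) / ln(9.657e-03/8.143e-02)
  = ln(0.0100207) / ln(0.118593)
  = -4.603102 / -2.132058 ≈ 2.158995

2.159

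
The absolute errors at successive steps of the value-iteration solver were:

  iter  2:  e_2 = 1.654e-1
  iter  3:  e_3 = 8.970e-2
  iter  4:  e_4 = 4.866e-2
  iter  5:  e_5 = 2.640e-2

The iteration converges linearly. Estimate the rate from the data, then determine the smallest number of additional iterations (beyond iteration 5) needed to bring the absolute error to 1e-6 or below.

17

Rate ρ ≈ e_5/e_4 = 2.640e-2/4.866e-2 = 0.5425.
After j more steps, e_{5+j} ≈ 2.640e-2·ρ^j; need ρ^j ≤ 1e-6/2.640e-2 = 3.78788e-05.
j ≥ ln(3.78788e-05)/ln(0.5425) = -10.1811/-0.61157 = 16.647.
So 17 more iterations are needed.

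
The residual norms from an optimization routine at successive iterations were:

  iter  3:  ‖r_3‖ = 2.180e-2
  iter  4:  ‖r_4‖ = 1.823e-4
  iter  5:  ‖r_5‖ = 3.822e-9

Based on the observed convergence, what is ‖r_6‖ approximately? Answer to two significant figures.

1.1e-19

First estimate the order: p ≈ ln(‖r_5‖/‖r_4‖) / ln(‖r_4‖/‖r_3‖) = ln(3.822e-9/1.823e-4)/ln(1.823e-4/2.180e-2) = ln(2.09654e-05)/ln(0.00836239) ≈ 2.2518.
Then ‖r_6‖ ≈ ‖r_5‖·(‖r_5‖/‖r_4‖)^p = 3.822e-9·(2.09654e-05)^2.2518 = 3.822e-9·2.91716e-11 ≈ 1.115e-19.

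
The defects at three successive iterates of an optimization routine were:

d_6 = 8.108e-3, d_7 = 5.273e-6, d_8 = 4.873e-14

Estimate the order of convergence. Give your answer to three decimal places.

p ≈ ln(d_8/d_7) / ln(d_7/d_6)
  = ln(4.873e-14/5.273e-6) / ln(5.273e-6/8.108e-3)
  = ln(9.24142e-09) / ln(0.000650345)
  = -18.499570 / -7.338008 ≈ 2.521062

2.521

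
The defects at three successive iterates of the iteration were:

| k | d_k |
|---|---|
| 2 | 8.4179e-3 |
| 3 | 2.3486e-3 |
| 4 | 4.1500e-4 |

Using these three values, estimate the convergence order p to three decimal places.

p ≈ ln(d_4/d_3) / ln(d_3/d_2)
  = ln(4.1500e-4/2.3486e-3) / ln(2.3486e-3/8.4179e-3)
  = ln(0.176701) / ln(0.279001)
  = -1.733296 / -1.276540 ≈ 1.357808

1.358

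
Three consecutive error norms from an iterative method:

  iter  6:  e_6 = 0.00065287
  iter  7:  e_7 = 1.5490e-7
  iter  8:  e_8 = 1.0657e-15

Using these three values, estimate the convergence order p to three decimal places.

p ≈ ln(e_8/e_7) / ln(e_7/e_6)
  = ln(1.0657e-15/1.5490e-7) / ln(1.5490e-7/0.00065287)
  = ln(6.87992e-09) / ln(0.00023726)
  = -18.794659 / -8.346354 ≈ 2.251841

2.252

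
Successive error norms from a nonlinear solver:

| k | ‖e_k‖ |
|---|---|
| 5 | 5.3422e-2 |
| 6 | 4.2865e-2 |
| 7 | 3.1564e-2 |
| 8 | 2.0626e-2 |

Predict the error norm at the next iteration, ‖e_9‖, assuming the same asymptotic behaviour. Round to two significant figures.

1.1e-2

First estimate the order: p ≈ ln(‖e_8‖/‖e_7‖) / ln(‖e_7‖/‖e_6‖) = ln(2.0626e-2/3.1564e-2)/ln(3.1564e-2/4.2865e-2) = ln(0.653466)/ln(0.736358) ≈ 1.3902.
Then ‖e_9‖ ≈ ‖e_8‖·(‖e_8‖/‖e_7‖)^p = 2.0626e-2·(0.653466)^1.3902 = 2.0626e-2·0.553507 ≈ 0.01142.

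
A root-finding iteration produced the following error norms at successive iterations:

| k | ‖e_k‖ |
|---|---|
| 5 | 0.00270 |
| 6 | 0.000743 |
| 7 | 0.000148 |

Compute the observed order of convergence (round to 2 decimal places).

1.25

p ≈ ln(‖e_7‖/‖e_6‖) / ln(‖e_6‖/‖e_5‖)
  = ln(0.000148/0.000743) / ln(0.000743/0.00270)
  = ln(0.199192) / ln(0.275185)
  = -1.61349 / -1.29031 ≈ 1.25047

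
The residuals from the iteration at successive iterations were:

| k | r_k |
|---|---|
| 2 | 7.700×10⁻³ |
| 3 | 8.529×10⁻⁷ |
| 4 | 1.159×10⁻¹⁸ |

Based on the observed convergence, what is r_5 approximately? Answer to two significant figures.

2.9e-54

First estimate the order: p ≈ ln(r_4/r_3) / ln(r_3/r_2) = ln(1.159×10⁻¹⁸/8.529×10⁻⁷)/ln(8.529×10⁻⁷/7.700×10⁻³) = ln(1.35889e-12)/ln(0.000110766) ≈ 3.0000.
Then r_5 ≈ r_4·(r_4/r_3)^p = 1.159×10⁻¹⁸·(1.35889e-12)^3.0000 = 1.159×10⁻¹⁸·2.5093e-36 ≈ 2.908e-54.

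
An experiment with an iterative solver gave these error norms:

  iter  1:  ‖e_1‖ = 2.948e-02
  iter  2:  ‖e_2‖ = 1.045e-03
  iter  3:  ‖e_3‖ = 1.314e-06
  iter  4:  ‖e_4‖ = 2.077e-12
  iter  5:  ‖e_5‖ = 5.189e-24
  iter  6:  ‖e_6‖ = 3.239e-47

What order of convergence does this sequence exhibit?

Consecutive ratios: ‖e_6‖/‖e_5‖ = 3.239e-47/5.189e-24 = 6.24205e-24, ‖e_5‖/‖e_4‖ = 5.189e-24/2.077e-12 = 2.49831e-12.
p ≈ ln(6.24205e-24)/ln(2.49831e-12) = -53.4307/-26.7154 ≈ 2.00.
So the convergence is quadratic (order 2).

2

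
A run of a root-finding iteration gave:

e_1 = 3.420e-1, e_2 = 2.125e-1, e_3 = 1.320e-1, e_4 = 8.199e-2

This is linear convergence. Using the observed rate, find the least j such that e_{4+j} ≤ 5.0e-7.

Rate ρ ≈ e_4/e_3 = 8.199e-2/1.320e-1 = 0.6211.
After j more steps, e_{4+j} ≈ 8.199e-2·ρ^j; need ρ^j ≤ 5.0e-7/8.199e-2 = 6.0983e-06.
j ≥ ln(6.0983e-06)/ln(0.6211) = -12.0075/-0.47626 = 25.212.
So 26 more iterations are needed.

26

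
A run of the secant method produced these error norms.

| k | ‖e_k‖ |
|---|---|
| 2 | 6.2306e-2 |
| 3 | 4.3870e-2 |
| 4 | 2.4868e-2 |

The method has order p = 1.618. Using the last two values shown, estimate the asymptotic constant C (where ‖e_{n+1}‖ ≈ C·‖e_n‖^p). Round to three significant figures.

C ≈ ‖e_4‖ / ‖e_3‖^1.618
  = 2.4868e-2 / (4.3870e-2)^1.618
  = 2.4868e-2 / 0.00635371 ≈ 3.9139

3.91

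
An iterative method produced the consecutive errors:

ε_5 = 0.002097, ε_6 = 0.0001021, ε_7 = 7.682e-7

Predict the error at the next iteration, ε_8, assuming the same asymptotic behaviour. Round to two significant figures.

First estimate the order: p ≈ ln(ε_7/ε_6) / ln(ε_6/ε_5) = ln(7.682e-7/0.0001021)/ln(0.0001021/0.002097) = ln(0.007524)/ln(0.0486886) ≈ 1.6179.
Then ε_8 ≈ ε_7·(ε_7/ε_6)^p = 7.682e-7·(0.007524)^1.6179 = 7.682e-7·0.000366696 ≈ 2.817e-10.

2.8e-10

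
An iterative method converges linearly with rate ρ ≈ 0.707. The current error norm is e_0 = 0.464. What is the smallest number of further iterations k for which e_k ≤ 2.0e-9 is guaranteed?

56

After k steps, e_k ≈ 0.464·0.707^k.
Need 0.707^k ≤ 2.0e-9/0.464 = 4.31034e-09.
k ≥ ln(4.31034e-09)/ln(0.707) = -19.2622/-0.34672 = 55.555.
Smallest integer k = 56.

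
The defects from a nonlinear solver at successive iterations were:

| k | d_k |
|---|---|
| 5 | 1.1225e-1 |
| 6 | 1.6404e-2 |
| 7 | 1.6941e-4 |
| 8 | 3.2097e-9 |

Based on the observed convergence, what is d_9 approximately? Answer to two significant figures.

First estimate the order: p ≈ ln(d_8/d_7) / ln(d_7/d_6) = ln(3.2097e-9/1.6941e-4)/ln(1.6941e-4/1.6404e-2) = ln(1.89463e-05)/ln(0.0103274) ≈ 2.3779.
Then d_9 ≈ d_8·(d_8/d_7)^p = 3.2097e-9·(1.89463e-05)^2.3779 = 3.2097e-9·5.89421e-12 ≈ 1.892e-20.

1.9e-20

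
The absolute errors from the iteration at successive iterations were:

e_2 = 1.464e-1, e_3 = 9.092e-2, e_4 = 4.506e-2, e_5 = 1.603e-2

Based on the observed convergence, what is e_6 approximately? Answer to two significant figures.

3.5e-3

First estimate the order: p ≈ ln(e_5/e_4) / ln(e_4/e_3) = ln(1.603e-2/4.506e-2)/ln(4.506e-2/9.092e-2) = ln(0.355748)/ln(0.495601) ≈ 1.4723.
Then e_6 ≈ e_5·(e_5/e_4)^p = 1.603e-2·(0.355748)^1.4723 = 1.603e-2·0.218347 ≈ 0.0035.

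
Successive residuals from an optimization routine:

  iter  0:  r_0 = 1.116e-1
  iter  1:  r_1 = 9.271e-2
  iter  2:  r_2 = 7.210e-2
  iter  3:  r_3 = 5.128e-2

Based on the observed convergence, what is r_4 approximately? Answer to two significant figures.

3.2e-2

First estimate the order: p ≈ ln(r_3/r_2) / ln(r_2/r_1) = ln(5.128e-2/7.210e-2)/ln(7.210e-2/9.271e-2) = ln(0.711234)/ln(0.777694) ≈ 1.3553.
Then r_4 ≈ r_3·(r_3/r_2)^p = 5.128e-2·(0.711234)^1.3553 = 5.128e-2·0.630133 ≈ 0.03231.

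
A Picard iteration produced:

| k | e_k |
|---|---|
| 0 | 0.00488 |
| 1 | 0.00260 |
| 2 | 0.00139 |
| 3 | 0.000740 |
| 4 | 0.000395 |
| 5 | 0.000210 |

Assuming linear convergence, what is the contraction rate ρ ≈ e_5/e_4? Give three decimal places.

0.532

ρ ≈ e_5/e_4 = 0.000210/0.000395 = 0.53165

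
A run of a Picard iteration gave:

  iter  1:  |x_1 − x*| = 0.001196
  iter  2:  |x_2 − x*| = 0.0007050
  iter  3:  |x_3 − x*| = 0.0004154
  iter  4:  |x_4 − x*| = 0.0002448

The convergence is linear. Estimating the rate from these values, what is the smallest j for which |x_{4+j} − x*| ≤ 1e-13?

41

Rate ρ ≈ |x_4 − x*|/|x_3 − x*| = 0.0002448/0.0004154 = 0.5893.
After j more steps, |x_{4+j} − x*| ≈ 0.0002448·ρ^j; need ρ^j ≤ 1e-13/0.0002448 = 4.08497e-10.
j ≥ ln(4.08497e-10)/ln(0.5893) = -21.6185/-0.52882 = 40.881.
So 41 more iterations are needed.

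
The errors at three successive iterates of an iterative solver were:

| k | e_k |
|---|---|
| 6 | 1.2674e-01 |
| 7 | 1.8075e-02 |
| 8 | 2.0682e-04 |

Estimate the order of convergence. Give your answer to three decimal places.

p ≈ ln(e_8/e_7) / ln(e_7/e_6)
  = ln(2.0682e-04/1.8075e-02) / ln(1.8075e-02/1.2674e-01)
  = ln(0.0114423) / ln(0.142615)
  = -4.470438 / -1.947607 ≈ 2.295349

2.295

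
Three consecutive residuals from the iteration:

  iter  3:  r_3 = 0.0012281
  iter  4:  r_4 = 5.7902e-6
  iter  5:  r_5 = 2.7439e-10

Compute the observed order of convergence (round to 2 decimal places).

p ≈ ln(r_5/r_4) / ln(r_4/r_3)
  = ln(2.7439e-10/5.7902e-6) / ln(5.7902e-6/0.0012281)
  = ln(4.73887e-05) / ln(0.00471476)
  = -9.95713 / -5.35706 ≈ 1.85869

1.86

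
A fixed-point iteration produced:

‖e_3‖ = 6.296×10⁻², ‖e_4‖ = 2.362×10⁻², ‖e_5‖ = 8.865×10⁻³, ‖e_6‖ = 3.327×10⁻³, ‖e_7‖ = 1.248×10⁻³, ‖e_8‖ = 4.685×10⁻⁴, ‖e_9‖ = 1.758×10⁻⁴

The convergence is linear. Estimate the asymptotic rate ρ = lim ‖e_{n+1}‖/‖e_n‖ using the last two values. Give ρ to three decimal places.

ρ ≈ ‖e_9‖/‖e_8‖ = 1.758×10⁻⁴/4.685×10⁻⁴ = 0.37524

0.375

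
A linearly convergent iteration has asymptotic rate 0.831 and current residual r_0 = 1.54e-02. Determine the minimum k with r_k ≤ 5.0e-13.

After k steps, r_k ≈ 1.54e-02·0.831^k.
Need 0.831^k ≤ 5.0e-13/1.54e-02 = 3.24675e-11.
k ≥ ln(3.24675e-11)/ln(0.831) = -24.1508/-0.18513 = 130.453.
Smallest integer k = 131.

131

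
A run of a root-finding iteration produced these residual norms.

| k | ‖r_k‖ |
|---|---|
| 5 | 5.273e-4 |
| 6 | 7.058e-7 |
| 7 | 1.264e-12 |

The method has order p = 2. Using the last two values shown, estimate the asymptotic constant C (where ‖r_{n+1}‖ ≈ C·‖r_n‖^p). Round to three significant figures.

2.54

C ≈ ‖r_7‖ / ‖r_6‖^2
  = 1.264e-12 / (7.058e-7)^2
  = 1.264e-12 / 4.98154e-13 ≈ 2.5374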